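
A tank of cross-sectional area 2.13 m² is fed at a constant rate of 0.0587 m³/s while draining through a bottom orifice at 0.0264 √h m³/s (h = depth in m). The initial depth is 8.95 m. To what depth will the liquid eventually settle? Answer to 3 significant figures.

4.94 m

Level balance: A dh/dt = 0.0587 − 0.0264 √h. Setting dh/dt = 0:
Q_in = 0.0264 √h_ss ⇒ √h_ss = 0.0587/0.0264 = 2.2235.
h_ss = 2.2235² = 4.9439 m. (Since h₀ = 8.95 m > h_ss, the level will fall toward this value.)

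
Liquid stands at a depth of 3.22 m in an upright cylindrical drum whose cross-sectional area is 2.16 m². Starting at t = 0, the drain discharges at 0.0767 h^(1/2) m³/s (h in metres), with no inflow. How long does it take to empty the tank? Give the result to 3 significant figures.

Volume balance on the tank: A dh/dt = −0.0767 √h.
This is separable: 2 d(√h)/dt = −0.0767/A, so √h = √h₀ − (0.0767/(2A)) t.
Tank is empty when √h = 0: t_empty = 2A√h₀/0.0767.
t_empty = 2·2.16·√3.22/0.0767 = 4.3200·1.7944/0.0767 = 101.07 s.

101 s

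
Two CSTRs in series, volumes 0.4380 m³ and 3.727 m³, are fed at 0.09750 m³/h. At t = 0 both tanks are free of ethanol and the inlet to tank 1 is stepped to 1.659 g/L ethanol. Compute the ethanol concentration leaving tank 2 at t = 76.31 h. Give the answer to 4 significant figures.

1.404 g/L

Species balance on tank i: dCᵢ/dt = (Cᵢ₋₁ − Cᵢ)/τᵢ with τᵢ = Vᵢ/Q.
τ₁ = 0.4380/0.09750 = 4.49231 h; τ₂ = 3.727/0.09750 = 38.2256 h.
Solving the cascade with C₁(0)=C₂(0)=0 gives C₂(t) = C_in[1 − (τ₁ e^(−t/τ₁) − τ₂ e^(−t/τ₂))/(τ₁ − τ₂)].
At t = 76.31: e^(−t/τ₁) = 4.19488e-08, e^(−t/τ₂) = 0.135836.
C₂ = 1.659·[1 − (4.49231·4.19488e-08 − 38.2256·0.135836)/(-33.7333)] = 1.659·0.846074 = 1.40364 g/L.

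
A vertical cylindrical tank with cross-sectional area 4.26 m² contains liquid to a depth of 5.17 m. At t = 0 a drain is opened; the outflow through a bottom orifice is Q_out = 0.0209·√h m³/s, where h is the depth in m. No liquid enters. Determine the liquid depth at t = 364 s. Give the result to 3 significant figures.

Mass balance (ρ constant): A dh/dt = −0.0209 √h.
Separate and integrate: 2(√h − √h₀) = −(0.0209/A) t.
√h = √5.17 − 0.0209·364/(2·4.26) = 2.2738 − 0.89291 = 1.3809.
h = 1.3809² = 1.9068 m.

1.91 m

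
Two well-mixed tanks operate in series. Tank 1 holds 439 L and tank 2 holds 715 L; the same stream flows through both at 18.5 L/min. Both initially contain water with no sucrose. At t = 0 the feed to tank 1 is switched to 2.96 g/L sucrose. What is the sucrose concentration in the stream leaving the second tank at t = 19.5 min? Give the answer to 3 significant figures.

Each tank obeys Vᵢ dCᵢ/dt = Q(Cᵢ₋₁ − Cᵢ), so τᵢ = Vᵢ/Q.
τ₁ = 439/18.5 = 23.730 min; τ₂ = 715/18.5 = 38.649 min.
Solving the cascade with C₁(0)=C₂(0)=0 gives C₂(t) = C_in[1 − (τ₁ e^(−t/τ₁) − τ₂ e^(−t/τ₂))/(τ₁ − τ₂)].
At t = 19.5: e^(−t/τ₁) = 0.43966, e^(−t/τ₂) = 0.60378.
C₂ = 2.96·[1 − (23.730·0.43966 − 38.649·0.60378)/(-14.919)] = 2.96·0.13517 = 0.40011 g/L.

0.400 g/L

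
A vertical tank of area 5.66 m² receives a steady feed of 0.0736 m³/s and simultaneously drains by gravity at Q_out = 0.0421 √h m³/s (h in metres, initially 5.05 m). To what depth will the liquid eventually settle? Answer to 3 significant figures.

Level balance: A dh/dt = 0.0736 − 0.0421 √h. Setting dh/dt = 0:
Q_in = 0.0421 √h_ss ⇒ √h_ss = 0.0736/0.0421 = 1.7482.
h_ss = 1.7482² = 3.0563 m. (Since h₀ = 5.05 m > h_ss, the level will fall toward this value.)

3.06 m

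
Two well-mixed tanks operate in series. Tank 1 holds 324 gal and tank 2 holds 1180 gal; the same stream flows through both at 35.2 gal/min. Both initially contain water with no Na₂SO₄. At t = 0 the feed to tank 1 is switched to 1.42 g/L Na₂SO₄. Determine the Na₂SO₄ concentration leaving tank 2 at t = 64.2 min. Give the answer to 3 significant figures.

Each tank obeys Vᵢ dCᵢ/dt = Q(Cᵢ₋₁ − Cᵢ), so τᵢ = Vᵢ/Q.
τ₁ = 324/35.2 = 9.2045 min; τ₂ = 1180/35.2 = 33.523 min.
Tank 1: C₁ = C_in(1 − e^(−t/τ₁)). Tank 2 (τ₁ ≠ τ₂): C₂ = C_in[1 − (τ₁ e^(−t/τ₁) − τ₂ e^(−t/τ₂))/(τ₁ − τ₂)].
At t = 64.2: e^(−t/τ₁) = 0.00093514, e^(−t/τ₂) = 0.14732.
C₂ = 1.42·[1 − (9.2045·0.00093514 − 33.523·0.14732)/(-24.318)] = 1.42·0.79727 = 1.1321 g/L.

1.13 g/L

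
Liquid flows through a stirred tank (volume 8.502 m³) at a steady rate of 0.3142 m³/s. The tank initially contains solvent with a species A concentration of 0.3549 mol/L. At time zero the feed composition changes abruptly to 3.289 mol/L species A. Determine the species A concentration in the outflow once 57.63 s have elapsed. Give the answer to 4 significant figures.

Species balance on the tank: V dC/dt = Q(C_in − C).
So dC/dt = (C_in − C)/τ with τ = V/Q = 8.502/0.3142 = 27.0592 s.
This is linear first-order; C(t) = C_in + (C₀ − C_in) e^(−t/τ).
C(57.63) = 3.289 + (0.3549 − 3.289)·e^(−57.63/27.0592) = 3.289 + (-2.93410)·0.118864 = 2.94024 mol/L.

2.940 mol/L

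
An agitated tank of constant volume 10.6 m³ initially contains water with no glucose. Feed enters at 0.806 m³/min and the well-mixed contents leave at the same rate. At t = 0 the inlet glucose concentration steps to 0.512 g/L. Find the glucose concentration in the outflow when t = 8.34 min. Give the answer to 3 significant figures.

0.240 g/L

Mass balance on the solute (V constant): V dC/dt = Q(C_in − C).
Rewrite as dC/dt + C/τ = C_in/τ, τ = V/Q = 13.151 min.
Integrating: C(t) = C_in + (C₀ − C_in) e^(−t/τ).
C(8.34) = 0.512 + (0 − 0.512)·e^(−8.34/13.151) = 0.512 + (-0.51200)·0.53038 = 0.24044 g/L.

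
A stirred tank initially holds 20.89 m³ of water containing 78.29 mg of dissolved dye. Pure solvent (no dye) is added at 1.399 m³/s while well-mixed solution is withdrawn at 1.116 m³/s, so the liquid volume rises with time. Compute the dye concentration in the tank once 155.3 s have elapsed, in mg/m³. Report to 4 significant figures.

0.01387 mg/m³

Let m(t) be the amount of dye. Volume: V(t) = V₀ + (Q_in − Q_out) t = 20.89 + 0.283000 t; V(155.3) = 64.8399 m³.
Solute balance: dm/dt = 0 − Q_out C = −Q_out m/V(t).
dm/m = −Q_out dt/(V₀ + 0.283000 t); integrating gives ln(m/m₀) = −(Q_out/(Q_in−Q_out)) ln(V/V₀).
m = m₀ (V₀/V)^(Q_out/(Q_in−Q_out)) = 78.29 × (20.89/64.8399)^(3.94346) = 0.899294 mg.
C = m/V = 0.899294/64.8399 = 0.0138694 mg/m³.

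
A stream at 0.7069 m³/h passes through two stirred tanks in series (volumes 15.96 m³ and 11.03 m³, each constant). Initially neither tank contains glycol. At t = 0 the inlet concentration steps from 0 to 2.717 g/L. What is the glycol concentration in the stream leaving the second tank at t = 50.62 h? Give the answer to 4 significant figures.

Each tank obeys Vᵢ dCᵢ/dt = Q(Cᵢ₋₁ − Cᵢ), so τᵢ = Vᵢ/Q.
τ₁ = 15.96/0.7069 = 22.5775 h; τ₂ = 11.03/0.7069 = 15.6033 h.
Solving the cascade with C₁(0)=C₂(0)=0 gives C₂(t) = C_in[1 − (τ₁ e^(−t/τ₁) − τ₂ e^(−t/τ₂))/(τ₁ − τ₂)].
At t = 50.62: e^(−t/τ₁) = 0.106239, e^(−t/τ₂) = 0.0390006.
C₂ = 2.717·[1 − (22.5775·0.106239 − 15.6033·0.0390006)/(6.97411)] = 2.717·0.743326 = 2.01962 g/L.

2.020 g/L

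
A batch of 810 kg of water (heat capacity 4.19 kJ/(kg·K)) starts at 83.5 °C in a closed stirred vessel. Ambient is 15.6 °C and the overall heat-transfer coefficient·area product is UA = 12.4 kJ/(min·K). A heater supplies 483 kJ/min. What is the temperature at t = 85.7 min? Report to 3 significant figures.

Lumped-capacitance energy balance: M c_p dT/dt = UA(T_amb − T) + Q̇.
dT/dt = (T_ss − T)/τ with T_ss = T_amb + Q̇/UA = 15.6 + 483/12.4 = 54.552 °C, τ = M c_p/UA = 810·4.19/12.4 = 273.70 min.
This is linear first-order; T(t) = T_ss + (T₀ − T_ss) e^(−t/τ).
T(85.7) = 54.552 + (28.948)·0.73117 = 75.718 °C.

75.7 °C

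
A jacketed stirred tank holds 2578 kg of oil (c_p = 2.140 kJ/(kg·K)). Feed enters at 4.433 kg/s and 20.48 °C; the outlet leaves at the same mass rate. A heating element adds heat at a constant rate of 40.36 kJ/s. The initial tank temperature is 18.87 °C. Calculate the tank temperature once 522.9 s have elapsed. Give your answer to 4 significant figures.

M c_p dT/dt = ṁ c_p (T_in − T) + Q̇.
Rearrange: dT/dt = (T_ss − T)/τ with τ = M/ṁ = 581.547 s and T_ss = T_in + Q̇/(ṁ c_p) = 24.7344 °C.
Integrating: T(t) = T_ss + (T₀ − T_ss) e^(−t/τ).
T(522.9) = 24.7344 + (-5.86441)·e^(−522.9/581.547) = 24.7344 + (-5.86441)·0.406914 = 22.3481 °C.

22.35 °C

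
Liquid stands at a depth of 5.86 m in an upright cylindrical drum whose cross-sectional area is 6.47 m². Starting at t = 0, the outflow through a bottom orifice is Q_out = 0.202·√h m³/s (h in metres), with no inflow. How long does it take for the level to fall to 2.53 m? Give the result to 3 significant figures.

53.2 s

A dh/dt = −Q_out = −0.202 √h.
Separate and integrate: 2(√h − √h₀) = −(0.202/A) t.
t = 2A(√h₀ − √h)/0.202 = 2·6.47·(√5.86 − √2.53)/0.202
  = 12.940 × (2.4207 − 1.5906) / 0.202 = 53.179 s.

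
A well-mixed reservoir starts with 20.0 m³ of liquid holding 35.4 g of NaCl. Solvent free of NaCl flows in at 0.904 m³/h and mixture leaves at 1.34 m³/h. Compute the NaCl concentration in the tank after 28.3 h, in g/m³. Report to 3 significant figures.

0.242 g/m³

Total volume: dV/dt = Q_in − Q_out = -0.43600 m³/h, so V(t) = 20.0 − 0.43600 t and V(28.3) = 7.6612 m³.
Species balance (pure solvent in): dm/dt = −Q_out · m/V(t).
Separate: dm/m = −Q_out dt/V(t) ⇒ ln(m/m₀) = −(Q_out/(Q_in−Q_out)) ln(V/V₀).
m = m₀ (V₀/V)^(Q_out/(Q_in−Q_out)) = 35.4 × (20.0/7.6612)^(-3.0734) = 1.8545 g.
C = m/V = 1.8545/7.6612 = 0.24206 g/m³.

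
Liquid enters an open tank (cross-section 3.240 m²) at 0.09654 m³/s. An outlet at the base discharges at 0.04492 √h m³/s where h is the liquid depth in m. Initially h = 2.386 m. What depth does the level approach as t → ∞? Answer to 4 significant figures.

4.619 m

Level balance: A dh/dt = 0.09654 − 0.04492 √h. Setting dh/dt = 0:
Q_in = 0.04492 √h_ss ⇒ √h_ss = 0.09654/0.04492 = 2.14915.
h_ss = 2.14915² = 4.61886 m. (Since h₀ = 2.386 m < h_ss, the level will rise toward this value.)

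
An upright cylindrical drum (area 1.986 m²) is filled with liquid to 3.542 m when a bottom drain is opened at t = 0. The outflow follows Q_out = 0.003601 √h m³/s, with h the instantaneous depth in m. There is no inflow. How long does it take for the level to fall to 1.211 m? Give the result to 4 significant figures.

862.1 s

With no inflow, A dh/dt = −0.003601 √h.
Separate and integrate: 2(√h − √h₀) = −(0.003601/A) t.
t = 2A(√h₀ − √h)/0.003601 = 2·1.986·(√3.542 − √1.211)/0.003601
  = 3.97200 × (1.88202 − 1.10045) / 0.003601 = 862.088 s.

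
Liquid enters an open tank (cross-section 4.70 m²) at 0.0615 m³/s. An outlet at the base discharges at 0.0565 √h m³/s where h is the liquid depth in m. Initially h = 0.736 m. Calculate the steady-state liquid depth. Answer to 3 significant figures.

Volume balance on the tank: A dh/dt = Q_in − 0.0565 √h. At steady state dh/dt = 0:
Q_in = 0.0565 √h_ss ⇒ √h_ss = 0.0615/0.0565 = 1.0885.
h_ss = 1.0885² = 1.1848 m. (Since h₀ = 0.736 m < h_ss, the level will rise toward this value.)

1.18 m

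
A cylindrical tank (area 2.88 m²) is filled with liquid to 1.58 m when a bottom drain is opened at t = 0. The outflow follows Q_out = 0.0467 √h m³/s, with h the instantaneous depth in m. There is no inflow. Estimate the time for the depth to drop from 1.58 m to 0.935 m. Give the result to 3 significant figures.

35.8 s

Accumulation of liquid (constant cross-section A): A dh/dt = −0.0467 √h.
This is separable: 2 d(√h)/dt = −0.0467/A, so √h = √h₀ − (0.0467/(2A)) t.
t = 2A(√h₀ − √h)/0.0467 = 2·2.88·(√1.58 − √0.935)/0.0467
  = 5.7600 × (1.2570 − 0.96695) / 0.0467 = 35.772 s.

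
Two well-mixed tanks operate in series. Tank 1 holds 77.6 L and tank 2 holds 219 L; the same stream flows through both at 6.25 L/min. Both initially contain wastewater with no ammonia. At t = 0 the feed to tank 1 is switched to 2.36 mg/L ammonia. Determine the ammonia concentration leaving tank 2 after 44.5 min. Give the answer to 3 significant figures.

1.37 mg/L

Time constants: τᵢ = Vᵢ/Q for each well-mixed tank.
τ₁ = 77.6/6.25 = 12.416 min; τ₂ = 219/6.25 = 35.040 min.
Tank 1: C₁ = C_in(1 − e^(−t/τ₁)). Tank 2 (τ₁ ≠ τ₂): C₂ = C_in[1 − (τ₁ e^(−t/τ₁) − τ₂ e^(−t/τ₂))/(τ₁ − τ₂)].
At t = 44.5: e^(−t/τ₁) = 0.027762, e^(−t/τ₂) = 0.28084.
C₂ = 2.36·[1 − (12.416·0.027762 − 35.040·0.28084)/(-22.624)] = 2.36·0.58027 = 1.3694 mg/L.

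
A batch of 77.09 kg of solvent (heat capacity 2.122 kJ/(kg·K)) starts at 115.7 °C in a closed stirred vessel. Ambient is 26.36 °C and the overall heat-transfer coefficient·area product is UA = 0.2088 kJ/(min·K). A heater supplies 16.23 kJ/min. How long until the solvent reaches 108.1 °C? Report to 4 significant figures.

832.9 min

Energy balance: M c_p dT/dt = −UA(T − T_amb) + Q̇.
τ = M c_p/UA = 783.453 min; T_ss = T_amb + Q̇/UA = 26.36 + 16.23/0.2088 = 104.090 °C.
T(t) = T_ss + (T₀ − T_ss)e^(−t/τ); set T = 108.1:
t = −τ ln[(T − T_ss)/(T₀ − T_ss)] = −783.453 · ln(0.345398) = 832.855 min.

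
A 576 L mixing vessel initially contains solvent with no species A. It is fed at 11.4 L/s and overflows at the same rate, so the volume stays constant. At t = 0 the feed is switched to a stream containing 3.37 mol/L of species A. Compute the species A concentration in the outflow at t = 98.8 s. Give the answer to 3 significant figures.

Species balance on the tank: V dC/dt = Q(C_in − C).
Time constant τ = V/Q = 576/11.4 = 50.526 s.
Solution: C(t) = C_in + (C₀ − C_in) e^(−t/τ).
C(98.8) = 3.37 + (0 − 3.37)·e^(−98.8/50.526) = 3.37 + (-3.3700)·0.14151 = 2.8931 mol/L.

2.89 mol/L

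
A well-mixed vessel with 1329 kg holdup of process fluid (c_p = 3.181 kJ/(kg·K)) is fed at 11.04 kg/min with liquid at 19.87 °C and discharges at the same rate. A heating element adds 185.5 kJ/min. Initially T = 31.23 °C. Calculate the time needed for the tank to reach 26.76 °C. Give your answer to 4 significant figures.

First-law balance (no shaft work): M c_p dT/dt = ṁ c_p (T_in − T) + 185.5.
τ = M/ṁ = 120.380 min; T_ss = T_in + Q̇/(ṁ c_p) = 25.1522 °C.
T(t) = T_ss + (T₀ − T_ss) e^(−t/τ). Set T = 26.76:
e^(−t/τ) = (26.76 − 25.1522)/(31.23 − 25.1522) = 0.264542
t = −120.380 · ln(0.264542) = 160.077 min.

160.1 min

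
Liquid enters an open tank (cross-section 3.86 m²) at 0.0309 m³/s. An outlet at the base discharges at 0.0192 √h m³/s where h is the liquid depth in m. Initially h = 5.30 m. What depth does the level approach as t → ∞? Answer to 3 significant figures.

2.59 m

Level balance: A dh/dt = 0.0309 − 0.0192 √h. Setting dh/dt = 0:
Q_in = 0.0192 √h_ss ⇒ √h_ss = 0.0309/0.0192 = 1.6094.
h_ss = 1.6094² = 2.5901 m. (Since h₀ = 5.30 m > h_ss, the level will fall toward this value.)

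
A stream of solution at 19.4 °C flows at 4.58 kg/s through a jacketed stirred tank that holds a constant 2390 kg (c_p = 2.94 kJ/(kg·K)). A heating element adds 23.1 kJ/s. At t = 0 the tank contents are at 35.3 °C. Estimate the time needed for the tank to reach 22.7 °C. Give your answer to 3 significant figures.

M c_p dT/dt = ṁ c_p (T_in − T) + Q̇.
τ = M/ṁ = 521.83 s; T_ss = T_in + Q̇/(ṁ c_p) = 21.116 °C.
T(t) = T_ss + (T₀ − T_ss) e^(−t/τ). Set T = 22.7:
e^(−t/τ) = (22.7 − 21.116)/(35.3 − 21.116) = 0.11170
t = −521.83 · ln(0.11170) = 1143.8 s.

1140 s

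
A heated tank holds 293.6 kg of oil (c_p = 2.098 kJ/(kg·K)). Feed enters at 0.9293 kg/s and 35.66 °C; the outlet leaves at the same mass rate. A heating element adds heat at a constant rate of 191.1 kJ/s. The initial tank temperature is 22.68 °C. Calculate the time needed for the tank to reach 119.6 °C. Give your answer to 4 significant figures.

652.4 s

M c_p dT/dt = ṁ c_p (T_in − T) + Q̇.
τ = M/ṁ = 315.937 s; T_ss = T_in + Q̇/(ṁ c_p) = 133.677 °C.
T(t) = T_ss + (T₀ − T_ss) e^(−t/τ). Set T = 119.6:
e^(−t/τ) = (119.6 − 133.677)/(22.68 − 133.677) = 0.126819
t = −315.937 · ln(0.126819) = 652.406 s.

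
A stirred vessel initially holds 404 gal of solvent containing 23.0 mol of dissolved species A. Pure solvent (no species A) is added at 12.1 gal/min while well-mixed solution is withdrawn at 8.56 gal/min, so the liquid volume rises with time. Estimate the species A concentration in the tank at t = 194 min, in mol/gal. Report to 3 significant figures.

Let m(t) be the amount of species A. Volume: V(t) = V₀ + (Q_in − Q_out) t = 404 + 3.5400 t; V(194) = 1090.8 gal.
Solute balance: dm/dt = 0 − Q_out C = −Q_out m/V(t).
Separate: dm/m = −Q_out dt/V(t) ⇒ ln(m/m₀) = −(Q_out/(Q_in−Q_out)) ln(V/V₀).
m = m₀ (V₀/V)^(Q_out/(Q_in−Q_out)) = 23.0 × (404/1090.8)^(2.4181) = 2.0830 mol.
C = m/V = 2.0830/1090.8 = 0.0019097 mol/gal.

0.00191 mol/gal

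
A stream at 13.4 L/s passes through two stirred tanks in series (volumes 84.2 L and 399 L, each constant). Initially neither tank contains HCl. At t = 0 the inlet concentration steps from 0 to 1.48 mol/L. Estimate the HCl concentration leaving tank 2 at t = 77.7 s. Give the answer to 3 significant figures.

Species balance on tank i: dCᵢ/dt = (Cᵢ₋₁ − Cᵢ)/τᵢ with τᵢ = Vᵢ/Q.
τ₁ = 84.2/13.4 = 6.2836 s; τ₂ = 399/13.4 = 29.776 s.
Solving the cascade with C₁(0)=C₂(0)=0 gives C₂(t) = C_in[1 − (τ₁ e^(−t/τ₁) − τ₂ e^(−t/τ₂))/(τ₁ − τ₂)].
At t = 77.7: e^(−t/τ₁) = 4.2629e-06, e^(−t/τ₂) = 0.073573.
C₂ = 1.48·[1 − (6.2836·4.2629e-06 − 29.776·0.073573)/(-23.493)] = 1.48·0.90675 = 1.3420 mol/L.

1.34 mol/L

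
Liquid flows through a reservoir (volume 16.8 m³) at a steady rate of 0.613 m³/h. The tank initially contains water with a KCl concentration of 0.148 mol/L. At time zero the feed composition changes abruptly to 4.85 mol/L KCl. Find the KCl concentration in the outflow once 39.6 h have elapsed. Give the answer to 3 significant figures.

3.74 mol/L

Transient balance on the dissolved component: V dC/dt = Q(C_in − C).
So dC/dt = (C_in − C)/τ with τ = V/Q = 16.8/0.613 = 27.406 h.
C approaches C_in exponentially: C(t) = C_in + (C₀ − C_in) e^(−t/τ).
C(39.6) = 4.85 + (0.148 − 4.85)·e^(−39.6/27.406) = 4.85 + (-4.7020)·0.23576 = 3.7414 mol/L.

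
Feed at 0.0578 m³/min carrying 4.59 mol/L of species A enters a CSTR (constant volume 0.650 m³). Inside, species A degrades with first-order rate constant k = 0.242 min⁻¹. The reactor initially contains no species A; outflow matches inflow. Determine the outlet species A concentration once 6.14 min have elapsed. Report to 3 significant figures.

Accumulation = in − out − consumed: V dC/dt = Q C_in − Q C − k V C.
dC/dt = (Q/V) C_in − (Q/V + k) C; effective rate a = Q/V + k = 0.088923 + 0.242 = 0.33092 min⁻¹.
C_ss = Q C_in/(Q + kV) = 1.2334 mol/L; C(t) = C_ss + (C₀ − C_ss) e^(−a t).
C(6.14) = 1.2334 + (-1.2334)·e^(−0.33092·6.14) = 1.2334 + (-1.2334)·0.13109 = 1.0717 mol/L.

1.07 mol/L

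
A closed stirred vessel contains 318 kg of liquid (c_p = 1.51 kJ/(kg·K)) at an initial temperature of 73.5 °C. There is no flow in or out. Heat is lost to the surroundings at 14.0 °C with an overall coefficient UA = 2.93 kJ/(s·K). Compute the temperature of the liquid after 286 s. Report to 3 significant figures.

Lumped-capacitance energy balance: M c_p dT/dt = UA(T_amb − T).
dT/dt = (T_ss − T)/τ with T_ss = T_amb = 14.000 °C, τ = M c_p/UA = 318·1.51/2.93 = 163.88 s.
Solution: T(t) = T_ss + (T₀ − T_ss) e^(−t/τ).
T(286) = 14.000 + (59.500)·0.17462 = 24.390 °C.

24.4 °C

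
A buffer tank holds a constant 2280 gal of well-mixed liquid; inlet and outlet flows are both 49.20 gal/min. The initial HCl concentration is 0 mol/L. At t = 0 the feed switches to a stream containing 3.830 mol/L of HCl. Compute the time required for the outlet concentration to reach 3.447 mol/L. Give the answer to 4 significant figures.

106.7 min

Mass balance on the solute (V constant): V dC/dt = Q(C_in − C), so τ = V/Q = 46.3415 min.
C(t) = C_in + (C₀ − C_in) e^(−t/τ). Set C = 3.447 and solve for t:
e^(−t/τ) = (C − C_in)/(C₀ − C_in) = (3.447 − 3.830)/(0 − 3.830) = 0.100000
t = −τ ln(…) = 46.3415 × 2.30259 = 106.705 min.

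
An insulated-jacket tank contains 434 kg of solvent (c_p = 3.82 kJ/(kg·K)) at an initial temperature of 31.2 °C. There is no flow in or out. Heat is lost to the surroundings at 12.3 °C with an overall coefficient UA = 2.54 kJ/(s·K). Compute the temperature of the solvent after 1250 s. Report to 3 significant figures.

15.1 °C

Heat balance on the well-mixed liquid: M c_p dT/dt = −UA(T − T_amb).
dT/dt = (T_ss − T)/τ with T_ss = T_amb = 12.300 °C, τ = M c_p/UA = 434·3.82/2.54 = 652.71 s.
Solution: T(t) = T_ss + (T₀ − T_ss) e^(−t/τ).
T(1250) = 12.300 + (18.900)·0.14733 = 15.084 °C.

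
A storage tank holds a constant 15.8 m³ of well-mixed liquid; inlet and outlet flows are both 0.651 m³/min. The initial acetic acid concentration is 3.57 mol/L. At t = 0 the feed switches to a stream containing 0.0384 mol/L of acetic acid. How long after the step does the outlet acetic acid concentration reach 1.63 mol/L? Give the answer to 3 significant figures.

19.3 min

Species balance: V dC/dt = Q(C_in − C) ⇒ τ = V/Q = 24.270 min.
C(t) = C_in + (C₀ − C_in) e^(−t/τ). Set C = 1.63 and solve for t:
e^(−t/τ) = (C − C_in)/(C₀ − C_in) = (1.63 − 0.0384)/(3.57 − 0.0384) = 0.45067
t = −τ ln(…) = 24.270 × 0.79701 = 19.344 min.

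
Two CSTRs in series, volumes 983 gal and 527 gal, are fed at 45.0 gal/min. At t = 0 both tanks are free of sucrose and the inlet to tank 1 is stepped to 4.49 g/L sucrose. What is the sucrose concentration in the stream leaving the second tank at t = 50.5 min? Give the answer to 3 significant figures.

Each tank obeys Vᵢ dCᵢ/dt = Q(Cᵢ₋₁ − Cᵢ), so τᵢ = Vᵢ/Q.
τ₁ = 983/45.0 = 21.844 min; τ₂ = 527/45.0 = 11.711 min.
Tank 1: C₁ = C_in(1 − e^(−t/τ₁)). Tank 2 (τ₁ ≠ τ₂): C₂ = C_in[1 − (τ₁ e^(−t/τ₁) − τ₂ e^(−t/τ₂))/(τ₁ − τ₂)].
At t = 50.5: e^(−t/τ₁) = 0.099083, e^(−t/τ₂) = 0.013405.
C₂ = 4.49·[1 − (21.844·0.099083 − 11.711·0.013405)/(10.133)] = 4.49·0.80190 = 3.6005 g/L.

3.60 g/L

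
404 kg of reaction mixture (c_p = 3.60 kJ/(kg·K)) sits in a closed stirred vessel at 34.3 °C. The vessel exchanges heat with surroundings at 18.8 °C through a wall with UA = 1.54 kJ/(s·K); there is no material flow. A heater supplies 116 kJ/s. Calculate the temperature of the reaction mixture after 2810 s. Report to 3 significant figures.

Lumped-capacitance energy balance: M c_p dT/dt = UA(T_amb − T) + Q̇.
dT/dt = (T_ss − T)/τ with T_ss = T_amb + Q̇/UA = 18.8 + 116/1.54 = 94.125 °C, τ = M c_p/UA = 404·3.60/1.54 = 944.42 s.
T approaches T_ss exponentially: T(t) = T_ss + (T₀ − T_ss) e^(−t/τ).
T(2810) = 94.125 + (-59.825)·0.051028 = 91.072 °C.

91.1 °C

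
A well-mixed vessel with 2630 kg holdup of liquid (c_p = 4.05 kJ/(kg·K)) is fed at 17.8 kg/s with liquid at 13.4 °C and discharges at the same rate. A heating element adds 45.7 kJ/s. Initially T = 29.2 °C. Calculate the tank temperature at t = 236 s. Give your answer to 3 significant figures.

17.1 °C

M c_p dT/dt = ṁ c_p (T_in − T) + Q̇.
Rearrange: dT/dt = (T_ss − T)/τ with τ = M/ṁ = 147.75 s and T_ss = T_in + Q̇/(ṁ c_p) = 14.034 °C.
This is linear first-order; T(t) = T_ss + (T₀ − T_ss) e^(−t/τ).
T(236) = 14.034 + (15.166)·e^(−236/147.75) = 14.034 + (15.166)·0.20245 = 17.104 °C.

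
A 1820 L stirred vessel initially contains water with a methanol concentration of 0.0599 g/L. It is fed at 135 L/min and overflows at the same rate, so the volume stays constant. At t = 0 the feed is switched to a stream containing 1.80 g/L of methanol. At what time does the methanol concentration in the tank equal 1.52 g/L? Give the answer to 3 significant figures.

24.6 min

Unsteady species balance (constant V, well mixed): V dC/dt = Q(C_in − C), so τ = V/Q = 13.481 min.
C(t) = C_in + (C₀ − C_in) e^(−t/τ). Set C = 1.52 and solve for t:
e^(−t/τ) = (C − C_in)/(C₀ − C_in) = (1.52 − 1.80)/(0.0599 − 1.80) = 0.16091
t = −τ ln(…) = 13.481 × 1.8269 = 24.629 min.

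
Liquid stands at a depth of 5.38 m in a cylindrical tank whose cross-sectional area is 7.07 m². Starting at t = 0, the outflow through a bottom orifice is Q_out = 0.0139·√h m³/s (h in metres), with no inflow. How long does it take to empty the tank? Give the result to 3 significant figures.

Volume balance on the tank: A dh/dt = −0.0139 √h.
∫ h^(−1/2) dh = −(0.0139/A) ∫ dt, giving 2√h = 2√h₀ − (0.0139/A) t.
Set h = 0: 2√h₀ = (0.0139/A) t_empty ⇒ t_empty = 2A√h₀/0.0139.
t_empty = 2·7.07·√5.38/0.0139 = 14.140·2.3195/0.0139 = 2359.5 s.

2360 s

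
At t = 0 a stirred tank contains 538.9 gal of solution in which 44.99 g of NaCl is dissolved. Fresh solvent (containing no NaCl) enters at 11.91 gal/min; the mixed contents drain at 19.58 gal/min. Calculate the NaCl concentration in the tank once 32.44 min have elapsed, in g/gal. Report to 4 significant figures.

0.03191 g/gal

Let m(t) be the amount of NaCl. Volume: V(t) = V₀ + (Q_in − Q_out) t = 538.9 − 7.67000 t; V(32.44) = 290.085 gal.
Solute balance: dm/dt = 0 − Q_out C = −Q_out m/V(t).
dm/m = −Q_out dt/(V₀ − 7.67000 t); integrating gives ln(m/m₀) = −(Q_out/(Q_in−Q_out)) ln(V/V₀).
m = m₀ (V₀/V)^(Q_out/(Q_in−Q_out)) = 44.99 × (538.9/290.085)^(-2.55280) = 9.25670 g.
C = m/V = 9.25670/290.085 = 0.0319103 g/gal.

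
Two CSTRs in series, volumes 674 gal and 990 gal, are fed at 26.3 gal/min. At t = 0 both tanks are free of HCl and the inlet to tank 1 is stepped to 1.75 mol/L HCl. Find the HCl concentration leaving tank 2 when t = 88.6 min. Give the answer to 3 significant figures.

1.35 mol/L

Species balance on tank i: dCᵢ/dt = (Cᵢ₋₁ − Cᵢ)/τᵢ with τᵢ = Vᵢ/Q.
τ₁ = 674/26.3 = 25.627 min; τ₂ = 990/26.3 = 37.643 min.
Solving the cascade with C₁(0)=C₂(0)=0 gives C₂(t) = C_in[1 − (τ₁ e^(−t/τ₁) − τ₂ e^(−t/τ₂))/(τ₁ − τ₂)].
At t = 88.6: e^(−t/τ₁) = 0.031517, e^(−t/τ₂) = 0.095015.
C₂ = 1.75·[1 − (25.627·0.031517 − 37.643·0.095015)/(-12.015)] = 1.75·0.76955 = 1.3467 mol/L.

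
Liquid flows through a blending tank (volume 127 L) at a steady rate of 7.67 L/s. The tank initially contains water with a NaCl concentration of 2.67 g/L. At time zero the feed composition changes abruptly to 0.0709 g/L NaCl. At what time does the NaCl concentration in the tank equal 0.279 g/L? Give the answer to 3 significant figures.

41.8 s

Unsteady species balance (constant V, well mixed): V dC/dt = Q(C_in − C), so τ = V/Q = 16.558 s.
C(t) = C_in + (C₀ − C_in) e^(−t/τ). Set C = 0.279 and solve for t:
e^(−t/τ) = (C − C_in)/(C₀ − C_in) = (0.279 − 0.0709)/(2.67 − 0.0709) = 0.080066
t = −τ ln(…) = 16.558 × 2.5249 = 41.807 s.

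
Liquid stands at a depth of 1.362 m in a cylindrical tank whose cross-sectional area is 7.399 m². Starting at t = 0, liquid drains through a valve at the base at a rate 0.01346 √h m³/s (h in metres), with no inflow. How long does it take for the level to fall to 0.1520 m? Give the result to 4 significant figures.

A dh/dt = −Q_out = −0.01346 √h.
Separate and integrate: 2(√h − √h₀) = −(0.01346/A) t.
t = 2A(√h₀ − √h)/0.01346 = 2·7.399·(√1.362 − √0.1520)/0.01346
  = 14.7980 × (1.16705 − 0.389872) / 0.01346 = 854.431 s.

854.4 s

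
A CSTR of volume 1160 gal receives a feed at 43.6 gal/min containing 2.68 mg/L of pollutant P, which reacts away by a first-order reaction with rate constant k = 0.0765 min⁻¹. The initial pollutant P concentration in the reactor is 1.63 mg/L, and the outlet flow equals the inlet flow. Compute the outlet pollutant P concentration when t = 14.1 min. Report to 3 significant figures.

1.03 mg/L

Accumulation = in − out − consumed: V dC/dt = Q C_in − Q C − k V C.
This is linear with rate a = Q/V + k = 0.11409 min⁻¹.
C_ss = Q C_in/(Q + kV) = 0.88294 mg/L; C(t) = C_ss + (C₀ − C_ss) e^(−a t).
C(14.1) = 0.88294 + (0.74706)·e^(−0.11409·14.1) = 0.88294 + (0.74706)·0.20016 = 1.0325 mg/L.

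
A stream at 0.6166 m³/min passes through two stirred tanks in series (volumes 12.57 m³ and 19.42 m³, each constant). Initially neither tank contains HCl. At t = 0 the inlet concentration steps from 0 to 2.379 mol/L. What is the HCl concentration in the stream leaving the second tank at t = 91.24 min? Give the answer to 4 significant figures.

2.056 mol/L

Species balance on tank i: dCᵢ/dt = (Cᵢ₋₁ − Cᵢ)/τᵢ with τᵢ = Vᵢ/Q.
τ₁ = 12.57/0.6166 = 20.3860 min; τ₂ = 19.42/0.6166 = 31.4953 min.
Tank 1: C₁ = C_in(1 − e^(−t/τ₁)). Tank 2 (τ₁ ≠ τ₂): C₂ = C_in[1 − (τ₁ e^(−t/τ₁) − τ₂ e^(−t/τ₂))/(τ₁ − τ₂)].
At t = 91.24: e^(−t/τ₁) = 0.0113831, e^(−t/τ₂) = 0.0551918.
C₂ = 2.379·[1 − (20.3860·0.0113831 − 31.4953·0.0551918)/(-11.1093)] = 2.379·0.864418 = 2.05645 mol/L.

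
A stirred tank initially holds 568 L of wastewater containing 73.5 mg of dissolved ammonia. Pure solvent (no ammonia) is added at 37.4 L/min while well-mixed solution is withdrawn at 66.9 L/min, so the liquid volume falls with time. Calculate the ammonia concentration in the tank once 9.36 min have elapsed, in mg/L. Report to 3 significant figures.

0.0556 mg/L

Total volume: dV/dt = Q_in − Q_out = -29.500 L/min, so V(t) = 568 − 29.500 t and V(9.36) = 291.88 L.
Species balance (pure solvent in): dm/dt = −Q_out · m/V(t).
dm/m = −Q_out dt/(V₀ − 29.500 t); integrating gives ln(m/m₀) = −(Q_out/(Q_in−Q_out)) ln(V/V₀).
m = m₀ (V₀/V)^(Q_out/(Q_in−Q_out)) = 73.5 × (568/291.88)^(-2.2678) = 16.239 mg.
C = m/V = 16.239/291.88 = 0.055637 mg/L.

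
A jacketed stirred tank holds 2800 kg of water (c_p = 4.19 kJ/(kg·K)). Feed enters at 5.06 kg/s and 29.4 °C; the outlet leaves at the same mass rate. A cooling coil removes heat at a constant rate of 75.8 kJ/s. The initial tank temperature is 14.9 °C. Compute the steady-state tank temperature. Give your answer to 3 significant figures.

25.8 °C

M c_p dT/dt = ṁ c_p (T_in − T) − Q̇.
At steady state dT/dt = 0 ⇒ T_ss = T_in − Q̇/(ṁ c_p) = 29.4 − 75.8/(5.06·4.19) = 25.825 °C.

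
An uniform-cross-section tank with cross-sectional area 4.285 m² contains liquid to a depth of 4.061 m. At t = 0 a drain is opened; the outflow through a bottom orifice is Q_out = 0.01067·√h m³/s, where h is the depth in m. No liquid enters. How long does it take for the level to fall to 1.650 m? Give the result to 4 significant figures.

586.9 s

A dh/dt = −Q_out = −0.01067 √h.
∫ h^(−1/2) dh = −(0.01067/A) ∫ dt, giving 2√h = 2√h₀ − (0.01067/A) t.
t = 2A(√h₀ − √h)/0.01067 = 2·4.285·(√4.061 − √1.650)/0.01067
  = 8.57000 × (2.01519 − 1.28452) / 0.01067 = 586.864 s.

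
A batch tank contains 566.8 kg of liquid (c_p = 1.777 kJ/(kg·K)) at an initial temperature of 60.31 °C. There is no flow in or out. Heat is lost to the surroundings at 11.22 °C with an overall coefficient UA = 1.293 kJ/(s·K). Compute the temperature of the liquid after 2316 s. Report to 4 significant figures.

Lumped-capacitance energy balance: M c_p dT/dt = UA(T_amb − T).
dT/dt = (T_ss − T)/τ with T_ss = T_amb = 11.2200 °C, τ = M c_p/UA = 566.8·1.777/1.293 = 778.966 s.
This is linear first-order; T(t) = T_ss + (T₀ − T_ss) e^(−t/τ).
T(2316) = 11.2200 + (49.0900)·0.0511409 = 13.7305 °C.

13.73 °C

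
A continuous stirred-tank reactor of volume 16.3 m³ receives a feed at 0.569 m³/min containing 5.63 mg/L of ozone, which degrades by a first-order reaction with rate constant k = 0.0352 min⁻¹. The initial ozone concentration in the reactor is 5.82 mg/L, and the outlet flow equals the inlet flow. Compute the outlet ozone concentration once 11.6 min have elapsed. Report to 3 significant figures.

4.14 mg/L

Accumulation = in − out − consumed: V dC/dt = Q C_in − Q C − k V C.
dC/dt = (Q/V) C_in − (Q/V + k) C; effective rate a = Q/V + k = 0.034908 + 0.0352 = 0.070108 min⁻¹.
C_ss = Q C_in/(Q + kV) = 2.8033 mg/L; C(t) = C_ss + (C₀ − C_ss) e^(−a t).
C(11.6) = 2.8033 + (3.0167)·e^(−0.070108·11.6) = 2.8033 + (3.0167)·0.44341 = 4.1409 mg/L.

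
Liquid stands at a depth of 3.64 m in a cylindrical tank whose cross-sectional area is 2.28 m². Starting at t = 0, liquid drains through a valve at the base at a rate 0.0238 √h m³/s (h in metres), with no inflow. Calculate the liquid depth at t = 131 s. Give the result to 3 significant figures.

A dh/dt = −Q_out = −0.0238 √h.
This is separable: 2 d(√h)/dt = −0.0238/A, so √h = √h₀ − (0.0238/(2A)) t.
√h = √3.64 − 0.0238·131/(2·2.28) = 1.9079 − 0.68373 = 1.2242.
h = 1.2242² = 1.4985 m.

1.50 m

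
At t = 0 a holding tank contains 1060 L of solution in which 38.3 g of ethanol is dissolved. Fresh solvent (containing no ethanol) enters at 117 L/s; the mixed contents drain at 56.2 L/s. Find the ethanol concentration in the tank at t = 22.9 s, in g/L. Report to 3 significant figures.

Let m(t) be the amount of ethanol. Volume: V(t) = V₀ + (Q_in − Q_out) t = 1060 + 60.800 t; V(22.9) = 2452.3 L.
No ethanol enters, so dm/dt = −Q_out · (m/V).
Separate: dm/m = −Q_out dt/V(t) ⇒ ln(m/m₀) = −(Q_out/(Q_in−Q_out)) ln(V/V₀).
m = m₀ (V₀/V)^(Q_out/(Q_in−Q_out)) = 38.3 × (1060/2452.3)^(0.92434) = 17.640 g.
C = m/V = 17.640/2452.3 = 0.0071930 g/L.

0.00719 g/L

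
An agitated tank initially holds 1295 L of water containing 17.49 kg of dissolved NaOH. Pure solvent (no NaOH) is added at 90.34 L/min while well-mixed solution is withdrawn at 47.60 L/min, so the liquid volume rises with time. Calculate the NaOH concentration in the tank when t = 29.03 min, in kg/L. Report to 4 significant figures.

Total volume: dV/dt = Q_in − Q_out = 42.7400 L/min, so V(t) = 1295 + 42.7400 t and V(29.03) = 2535.74 L.
Species balance (pure solvent in): dm/dt = −Q_out · m/V(t).
dm/m = −Q_out dt/(V₀ + 42.7400 t); integrating gives ln(m/m₀) = −(Q_out/(Q_in−Q_out)) ln(V/V₀).
m = m₀ (V₀/V)^(Q_out/(Q_in−Q_out)) = 17.49 × (1295/2535.74)^(1.11371) = 8.27503 kg.
C = m/V = 8.27503/2535.74 = 0.00326336 kg/L.

0.003263 kg/L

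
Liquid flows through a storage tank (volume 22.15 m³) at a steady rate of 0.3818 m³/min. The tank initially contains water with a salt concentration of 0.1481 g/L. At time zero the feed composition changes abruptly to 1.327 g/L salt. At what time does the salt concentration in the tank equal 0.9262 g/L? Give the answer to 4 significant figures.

Species balance: V dC/dt = Q(C_in − C) ⇒ τ = V/Q = 58.0147 min.
C(t) = C_in + (C₀ − C_in) e^(−t/τ). Set C = 0.9262 and solve for t:
e^(−t/τ) = (C − C_in)/(C₀ − C_in) = (0.9262 − 1.327)/(0.1481 − 1.327) = 0.339978
t = −τ ln(…) = 58.0147 × 1.07887 = 62.5905 min.

62.59 min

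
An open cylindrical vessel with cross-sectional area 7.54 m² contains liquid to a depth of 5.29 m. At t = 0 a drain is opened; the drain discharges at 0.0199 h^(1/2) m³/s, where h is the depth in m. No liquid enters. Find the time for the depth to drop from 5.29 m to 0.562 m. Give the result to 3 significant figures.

Accumulation of liquid (constant cross-section A): A dh/dt = −0.0199 √h.
∫ h^(−1/2) dh = −(0.0199/A) ∫ dt, giving 2√h = 2√h₀ − (0.0199/A) t.
t = 2A(√h₀ − √h)/0.0199 = 2·7.54·(√5.29 − √0.562)/0.0199
  = 15.080 × (2.3000 − 0.74967) / 0.0199 = 1174.8 s.

1170 s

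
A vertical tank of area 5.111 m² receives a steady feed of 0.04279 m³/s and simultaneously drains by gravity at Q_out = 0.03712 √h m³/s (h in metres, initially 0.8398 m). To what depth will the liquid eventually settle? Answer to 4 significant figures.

Unsteady balance on liquid volume: A dh/dt = Q_in − 0.03712 √h. At steady state dh/dt = 0:
Q_in = 0.03712 √h_ss ⇒ √h_ss = 0.04279/0.03712 = 1.15275.
h_ss = 1.15275² = 1.32883 m. (Since h₀ = 0.8398 m < h_ss, the level will rise toward this value.)

1.329 m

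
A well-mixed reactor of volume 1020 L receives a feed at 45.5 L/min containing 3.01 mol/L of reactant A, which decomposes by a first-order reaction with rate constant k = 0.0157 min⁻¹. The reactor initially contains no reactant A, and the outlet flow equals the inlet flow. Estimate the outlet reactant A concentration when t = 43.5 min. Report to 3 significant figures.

V dC/dt = Q(C_in − C) − k V C.
dC/dt = (Q/V) C_in − (Q/V + k) C; effective rate a = Q/V + k = 0.044608 + 0.0157 = 0.060308 min⁻¹.
C_ss = Q C_in/(Q + kV) = 2.2264 mol/L; C(t) = C_ss + (C₀ − C_ss) e^(−a t).
C(43.5) = 2.2264 + (-2.2264)·e^(−0.060308·43.5) = 2.2264 + (-2.2264)·0.072556 = 2.0649 mol/L.

2.06 mol/L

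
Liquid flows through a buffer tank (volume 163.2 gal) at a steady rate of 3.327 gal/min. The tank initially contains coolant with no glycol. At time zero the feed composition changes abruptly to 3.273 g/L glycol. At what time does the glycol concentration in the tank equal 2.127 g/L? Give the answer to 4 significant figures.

Mass balance on the solute (V constant): V dC/dt = Q(C_in − C), so τ = V/Q = 49.0532 min.
C(t) = C_in + (C₀ − C_in) e^(−t/τ). Set C = 2.127 and solve for t:
e^(−t/τ) = (C − C_in)/(C₀ − C_in) = (2.127 − 3.273)/(0 − 3.273) = 0.350137
t = −τ ln(…) = 49.0532 × 1.04943 = 51.4779 min.

51.48 min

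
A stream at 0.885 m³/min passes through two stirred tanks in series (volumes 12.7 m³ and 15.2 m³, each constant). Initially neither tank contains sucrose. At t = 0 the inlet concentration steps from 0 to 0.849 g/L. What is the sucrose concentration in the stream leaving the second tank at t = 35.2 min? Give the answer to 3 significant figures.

0.555 g/L

Species balance on tank i: dCᵢ/dt = (Cᵢ₋₁ − Cᵢ)/τᵢ with τᵢ = Vᵢ/Q.
τ₁ = 12.7/0.885 = 14.350 min; τ₂ = 15.2/0.885 = 17.175 min.
Solving the cascade with C₁(0)=C₂(0)=0 gives C₂(t) = C_in[1 − (τ₁ e^(−t/τ₁) − τ₂ e^(−t/τ₂))/(τ₁ − τ₂)].
At t = 35.2: e^(−t/τ₁) = 0.086043, e^(−t/τ₂) = 0.12880.
C₂ = 0.849·[1 − (14.350·0.086043 − 17.175·0.12880)/(-2.8249)] = 0.849·0.65398 = 0.55523 g/L.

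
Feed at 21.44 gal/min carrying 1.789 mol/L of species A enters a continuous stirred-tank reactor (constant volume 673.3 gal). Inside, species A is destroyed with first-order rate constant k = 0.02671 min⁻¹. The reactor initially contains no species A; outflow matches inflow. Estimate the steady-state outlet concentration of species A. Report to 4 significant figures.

0.9729 mol/L

V dC/dt = Q(C_in − C) − k V C.
At steady state: 0 = Q C_in − (Q + kV) C_ss, so C_ss = Q C_in/(Q + kV).
C_ss = 21.44·1.789/(21.44 + 0.02671·673.3) = 38.3562/39.4238 = 0.972918 mol/L.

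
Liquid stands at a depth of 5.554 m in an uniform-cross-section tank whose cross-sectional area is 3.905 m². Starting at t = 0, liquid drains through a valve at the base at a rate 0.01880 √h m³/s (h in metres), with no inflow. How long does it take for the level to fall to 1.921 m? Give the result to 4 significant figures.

With no inflow, A dh/dt = −0.01880 √h.
Separate and integrate: 2(√h − √h₀) = −(0.01880/A) t.
t = 2A(√h₀ − √h)/0.01880 = 2·3.905·(√5.554 − √1.921)/0.01880
  = 7.81000 × (2.35669 − 1.38600) / 0.01880 = 403.250 s.

403.2 s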